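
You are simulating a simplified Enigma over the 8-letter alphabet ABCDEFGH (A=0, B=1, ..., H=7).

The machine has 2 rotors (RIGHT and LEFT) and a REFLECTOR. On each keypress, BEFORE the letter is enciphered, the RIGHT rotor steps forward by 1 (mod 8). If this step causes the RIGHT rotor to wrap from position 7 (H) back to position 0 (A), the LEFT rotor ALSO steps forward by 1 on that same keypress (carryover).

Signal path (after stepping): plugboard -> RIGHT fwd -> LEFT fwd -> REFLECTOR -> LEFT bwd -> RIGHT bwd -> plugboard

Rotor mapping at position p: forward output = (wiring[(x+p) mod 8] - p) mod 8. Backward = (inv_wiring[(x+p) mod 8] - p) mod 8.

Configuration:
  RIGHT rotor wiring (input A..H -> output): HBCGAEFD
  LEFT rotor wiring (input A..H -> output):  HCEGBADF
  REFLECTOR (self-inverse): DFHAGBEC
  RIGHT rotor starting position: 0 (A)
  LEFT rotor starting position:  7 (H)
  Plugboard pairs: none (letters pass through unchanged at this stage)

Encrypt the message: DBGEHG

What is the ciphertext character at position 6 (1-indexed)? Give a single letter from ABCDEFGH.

Char 1 ('D'): step: R->1, L=7; D->plug->D->R->H->L->E->refl->G->L'->A->R'->A->plug->A
Char 2 ('B'): step: R->2, L=7; B->plug->B->R->E->L->H->refl->C->L'->F->R'->G->plug->G
Char 3 ('G'): step: R->3, L=7; G->plug->G->R->G->L->B->refl->F->L'->D->R'->A->plug->A
Char 4 ('E'): step: R->4, L=7; E->plug->E->R->D->L->F->refl->B->L'->G->R'->G->plug->G
Char 5 ('H'): step: R->5, L=7; H->plug->H->R->D->L->F->refl->B->L'->G->R'->C->plug->C
Char 6 ('G'): step: R->6, L=7; G->plug->G->R->C->L->D->refl->A->L'->B->R'->C->plug->C

C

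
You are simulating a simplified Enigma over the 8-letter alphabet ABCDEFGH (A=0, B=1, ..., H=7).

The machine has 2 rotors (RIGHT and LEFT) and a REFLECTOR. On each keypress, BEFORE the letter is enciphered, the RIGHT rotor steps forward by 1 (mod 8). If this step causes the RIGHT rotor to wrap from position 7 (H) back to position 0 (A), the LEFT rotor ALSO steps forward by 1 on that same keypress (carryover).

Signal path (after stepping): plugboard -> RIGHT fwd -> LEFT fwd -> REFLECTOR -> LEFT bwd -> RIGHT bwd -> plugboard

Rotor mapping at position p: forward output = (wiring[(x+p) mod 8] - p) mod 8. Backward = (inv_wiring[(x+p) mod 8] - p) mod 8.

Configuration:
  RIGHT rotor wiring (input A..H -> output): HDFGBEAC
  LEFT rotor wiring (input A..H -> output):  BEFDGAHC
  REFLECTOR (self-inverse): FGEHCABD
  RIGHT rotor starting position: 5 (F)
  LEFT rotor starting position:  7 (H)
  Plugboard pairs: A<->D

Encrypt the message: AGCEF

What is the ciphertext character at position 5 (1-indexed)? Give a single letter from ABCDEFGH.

Char 1 ('A'): step: R->6, L=7; A->plug->D->R->F->L->H->refl->D->L'->A->R'->F->plug->F
Char 2 ('G'): step: R->7, L=7; G->plug->G->R->F->L->H->refl->D->L'->A->R'->B->plug->B
Char 3 ('C'): step: R->0, L->0 (L advanced); C->plug->C->R->F->L->A->refl->F->L'->C->R'->H->plug->H
Char 4 ('E'): step: R->1, L=0; E->plug->E->R->D->L->D->refl->H->L'->G->R'->H->plug->H
Char 5 ('F'): step: R->2, L=0; F->plug->F->R->A->L->B->refl->G->L'->E->R'->B->plug->B

B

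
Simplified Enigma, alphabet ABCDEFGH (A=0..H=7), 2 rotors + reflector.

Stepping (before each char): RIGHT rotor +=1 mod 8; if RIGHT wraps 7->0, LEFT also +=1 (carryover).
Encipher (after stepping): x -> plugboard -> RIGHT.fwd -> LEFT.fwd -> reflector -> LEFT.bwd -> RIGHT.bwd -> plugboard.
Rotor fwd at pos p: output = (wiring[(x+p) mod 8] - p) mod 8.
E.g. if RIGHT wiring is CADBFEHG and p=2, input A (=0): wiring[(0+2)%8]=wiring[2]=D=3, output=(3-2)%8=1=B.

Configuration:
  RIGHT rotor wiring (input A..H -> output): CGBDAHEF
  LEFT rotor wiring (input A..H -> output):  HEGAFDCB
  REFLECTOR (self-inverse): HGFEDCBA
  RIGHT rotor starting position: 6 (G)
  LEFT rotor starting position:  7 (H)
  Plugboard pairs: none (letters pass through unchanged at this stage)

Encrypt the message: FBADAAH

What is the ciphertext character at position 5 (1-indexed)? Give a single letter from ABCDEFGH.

Char 1 ('F'): step: R->7, L=7; F->plug->F->R->B->L->A->refl->H->L'->D->R'->B->plug->B
Char 2 ('B'): step: R->0, L->0 (L advanced); B->plug->B->R->G->L->C->refl->F->L'->E->R'->G->plug->G
Char 3 ('A'): step: R->1, L=0; A->plug->A->R->F->L->D->refl->E->L'->B->R'->H->plug->H
Char 4 ('D'): step: R->2, L=0; D->plug->D->R->F->L->D->refl->E->L'->B->R'->B->plug->B
Char 5 ('A'): step: R->3, L=0; A->plug->A->R->A->L->H->refl->A->L'->D->R'->G->plug->G

G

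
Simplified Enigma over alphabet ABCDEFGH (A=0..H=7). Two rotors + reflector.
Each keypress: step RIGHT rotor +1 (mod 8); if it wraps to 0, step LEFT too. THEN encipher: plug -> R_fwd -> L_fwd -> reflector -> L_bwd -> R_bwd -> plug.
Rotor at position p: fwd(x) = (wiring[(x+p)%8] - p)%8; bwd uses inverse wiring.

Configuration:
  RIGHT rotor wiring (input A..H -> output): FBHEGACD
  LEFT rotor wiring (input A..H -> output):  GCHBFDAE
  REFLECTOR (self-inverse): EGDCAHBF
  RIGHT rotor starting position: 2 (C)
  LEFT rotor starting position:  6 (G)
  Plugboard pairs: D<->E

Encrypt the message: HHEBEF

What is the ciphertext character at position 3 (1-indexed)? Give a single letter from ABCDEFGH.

Char 1 ('H'): step: R->3, L=6; H->plug->H->R->E->L->B->refl->G->L'->B->R'->A->plug->A
Char 2 ('H'): step: R->4, L=6; H->plug->H->R->A->L->C->refl->D->L'->F->R'->F->plug->F
Char 3 ('E'): step: R->5, L=6; E->plug->D->R->A->L->C->refl->D->L'->F->R'->B->plug->B

B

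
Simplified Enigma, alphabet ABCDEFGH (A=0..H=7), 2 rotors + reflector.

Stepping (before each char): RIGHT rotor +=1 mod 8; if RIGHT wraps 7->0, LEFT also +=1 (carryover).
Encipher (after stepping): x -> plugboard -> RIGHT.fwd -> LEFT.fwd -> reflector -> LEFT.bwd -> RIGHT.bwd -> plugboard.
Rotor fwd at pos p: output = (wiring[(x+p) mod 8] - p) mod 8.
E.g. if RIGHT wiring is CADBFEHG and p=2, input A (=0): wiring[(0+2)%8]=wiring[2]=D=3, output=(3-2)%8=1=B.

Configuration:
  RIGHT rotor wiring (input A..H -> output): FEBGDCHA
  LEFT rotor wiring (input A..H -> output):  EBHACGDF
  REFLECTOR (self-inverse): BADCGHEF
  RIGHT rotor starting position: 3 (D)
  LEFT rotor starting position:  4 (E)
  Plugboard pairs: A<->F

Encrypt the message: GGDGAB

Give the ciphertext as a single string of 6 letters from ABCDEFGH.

Char 1 ('G'): step: R->4, L=4; G->plug->G->R->F->L->F->refl->H->L'->C->R'->H->plug->H
Char 2 ('G'): step: R->5, L=4; G->plug->G->R->B->L->C->refl->D->L'->G->R'->H->plug->H
Char 3 ('D'): step: R->6, L=4; D->plug->D->R->G->L->D->refl->C->L'->B->R'->A->plug->F
Char 4 ('G'): step: R->7, L=4; G->plug->G->R->D->L->B->refl->A->L'->E->R'->F->plug->A
Char 5 ('A'): step: R->0, L->5 (L advanced); A->plug->F->R->C->L->A->refl->B->L'->A->R'->H->plug->H
Char 6 ('B'): step: R->1, L=5; B->plug->B->R->A->L->B->refl->A->L'->C->R'->D->plug->D

Answer: HHFAHD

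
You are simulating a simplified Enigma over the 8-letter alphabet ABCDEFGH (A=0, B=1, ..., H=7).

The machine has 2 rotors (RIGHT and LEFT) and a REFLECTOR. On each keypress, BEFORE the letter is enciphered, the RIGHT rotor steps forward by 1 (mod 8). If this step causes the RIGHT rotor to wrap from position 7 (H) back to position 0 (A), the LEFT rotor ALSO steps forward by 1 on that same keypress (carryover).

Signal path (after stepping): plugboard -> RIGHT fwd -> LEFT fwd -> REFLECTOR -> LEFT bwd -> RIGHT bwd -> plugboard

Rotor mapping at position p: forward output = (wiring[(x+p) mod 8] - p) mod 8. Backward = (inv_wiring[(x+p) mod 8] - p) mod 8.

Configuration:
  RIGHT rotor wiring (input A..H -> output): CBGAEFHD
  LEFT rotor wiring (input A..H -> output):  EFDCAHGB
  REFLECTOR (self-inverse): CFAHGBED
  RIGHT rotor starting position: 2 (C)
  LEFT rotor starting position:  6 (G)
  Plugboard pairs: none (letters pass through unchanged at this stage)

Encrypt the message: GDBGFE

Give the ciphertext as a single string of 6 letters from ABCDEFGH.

Answer: EHDECG

Derivation:
Char 1 ('G'): step: R->3, L=6; G->plug->G->R->G->L->C->refl->A->L'->A->R'->E->plug->E
Char 2 ('D'): step: R->4, L=6; D->plug->D->R->H->L->B->refl->F->L'->E->R'->H->plug->H
Char 3 ('B'): step: R->5, L=6; B->plug->B->R->C->L->G->refl->E->L'->F->R'->D->plug->D
Char 4 ('G'): step: R->6, L=6; G->plug->G->R->G->L->C->refl->A->L'->A->R'->E->plug->E
Char 5 ('F'): step: R->7, L=6; F->plug->F->R->F->L->E->refl->G->L'->C->R'->C->plug->C
Char 6 ('E'): step: R->0, L->7 (L advanced); E->plug->E->R->E->L->D->refl->H->L'->H->R'->G->plug->G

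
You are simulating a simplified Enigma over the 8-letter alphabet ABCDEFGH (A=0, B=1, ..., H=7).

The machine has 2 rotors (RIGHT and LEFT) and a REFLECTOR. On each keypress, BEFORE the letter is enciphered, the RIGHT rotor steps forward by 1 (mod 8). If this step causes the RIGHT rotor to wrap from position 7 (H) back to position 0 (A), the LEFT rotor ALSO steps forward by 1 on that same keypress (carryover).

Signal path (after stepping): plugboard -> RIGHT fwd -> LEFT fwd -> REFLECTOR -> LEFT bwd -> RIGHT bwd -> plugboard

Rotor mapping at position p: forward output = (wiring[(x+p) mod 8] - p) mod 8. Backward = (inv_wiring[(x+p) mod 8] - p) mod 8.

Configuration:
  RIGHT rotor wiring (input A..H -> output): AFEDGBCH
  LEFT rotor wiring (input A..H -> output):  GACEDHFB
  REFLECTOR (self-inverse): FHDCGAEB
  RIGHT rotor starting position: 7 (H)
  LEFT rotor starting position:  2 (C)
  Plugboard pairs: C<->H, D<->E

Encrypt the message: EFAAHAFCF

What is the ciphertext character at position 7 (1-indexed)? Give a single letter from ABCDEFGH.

Char 1 ('E'): step: R->0, L->3 (L advanced); E->plug->D->R->D->L->C->refl->D->L'->F->R'->B->plug->B
Char 2 ('F'): step: R->1, L=3; F->plug->F->R->B->L->A->refl->F->L'->G->R'->G->plug->G
Char 3 ('A'): step: R->2, L=3; A->plug->A->R->C->L->E->refl->G->L'->E->R'->C->plug->H
Char 4 ('A'): step: R->3, L=3; A->plug->A->R->A->L->B->refl->H->L'->H->R'->D->plug->E
Char 5 ('H'): step: R->4, L=3; H->plug->C->R->G->L->F->refl->A->L'->B->R'->F->plug->F
Char 6 ('A'): step: R->5, L=3; A->plug->A->R->E->L->G->refl->E->L'->C->R'->C->plug->H
Char 7 ('F'): step: R->6, L=3; F->plug->F->R->F->L->D->refl->C->L'->D->R'->H->plug->C

C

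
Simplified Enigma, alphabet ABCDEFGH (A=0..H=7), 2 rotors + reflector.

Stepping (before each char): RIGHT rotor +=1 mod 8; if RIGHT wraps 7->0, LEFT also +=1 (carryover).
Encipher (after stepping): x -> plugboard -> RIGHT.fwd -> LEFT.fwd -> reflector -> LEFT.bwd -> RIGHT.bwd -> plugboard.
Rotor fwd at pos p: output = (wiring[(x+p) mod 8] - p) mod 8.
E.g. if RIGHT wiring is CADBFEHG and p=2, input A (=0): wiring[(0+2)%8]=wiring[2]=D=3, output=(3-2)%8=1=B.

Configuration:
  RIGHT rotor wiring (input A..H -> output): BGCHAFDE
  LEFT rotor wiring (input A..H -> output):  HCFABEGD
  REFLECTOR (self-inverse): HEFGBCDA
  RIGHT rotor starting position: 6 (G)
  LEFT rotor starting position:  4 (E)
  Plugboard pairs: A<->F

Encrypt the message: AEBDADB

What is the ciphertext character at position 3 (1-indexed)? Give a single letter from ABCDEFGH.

Char 1 ('A'): step: R->7, L=4; A->plug->F->R->B->L->A->refl->H->L'->D->R'->D->plug->D
Char 2 ('E'): step: R->0, L->5 (L advanced); E->plug->E->R->A->L->H->refl->A->L'->F->R'->F->plug->A
Char 3 ('B'): step: R->1, L=5; B->plug->B->R->B->L->B->refl->E->L'->H->R'->D->plug->D

D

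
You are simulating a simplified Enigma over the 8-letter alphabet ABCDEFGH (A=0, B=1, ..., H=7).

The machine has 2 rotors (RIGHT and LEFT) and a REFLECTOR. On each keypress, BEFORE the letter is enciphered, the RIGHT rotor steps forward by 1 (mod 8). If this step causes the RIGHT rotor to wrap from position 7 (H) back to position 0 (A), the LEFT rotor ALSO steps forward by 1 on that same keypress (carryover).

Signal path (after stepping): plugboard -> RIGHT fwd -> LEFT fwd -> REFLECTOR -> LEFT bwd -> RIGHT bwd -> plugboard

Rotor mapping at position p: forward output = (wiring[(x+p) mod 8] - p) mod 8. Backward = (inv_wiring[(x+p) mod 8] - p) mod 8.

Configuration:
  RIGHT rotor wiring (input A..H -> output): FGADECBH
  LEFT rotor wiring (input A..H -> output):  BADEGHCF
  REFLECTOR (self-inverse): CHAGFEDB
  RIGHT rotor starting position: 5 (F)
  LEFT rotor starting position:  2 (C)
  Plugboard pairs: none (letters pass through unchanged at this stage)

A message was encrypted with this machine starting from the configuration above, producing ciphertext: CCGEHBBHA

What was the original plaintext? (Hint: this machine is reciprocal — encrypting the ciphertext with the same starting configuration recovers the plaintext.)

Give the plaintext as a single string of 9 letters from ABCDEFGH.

Answer: FFAAEHFBD

Derivation:
Char 1 ('C'): step: R->6, L=2; C->plug->C->R->H->L->G->refl->D->L'->F->R'->F->plug->F
Char 2 ('C'): step: R->7, L=2; C->plug->C->R->H->L->G->refl->D->L'->F->R'->F->plug->F
Char 3 ('G'): step: R->0, L->3 (L advanced); G->plug->G->R->B->L->D->refl->G->L'->F->R'->A->plug->A
Char 4 ('E'): step: R->1, L=3; E->plug->E->R->B->L->D->refl->G->L'->F->R'->A->plug->A
Char 5 ('H'): step: R->2, L=3; H->plug->H->R->E->L->C->refl->A->L'->H->R'->E->plug->E
Char 6 ('B'): step: R->3, L=3; B->plug->B->R->B->L->D->refl->G->L'->F->R'->H->plug->H
Char 7 ('B'): step: R->4, L=3; B->plug->B->R->G->L->F->refl->E->L'->C->R'->F->plug->F
Char 8 ('H'): step: R->5, L=3; H->plug->H->R->H->L->A->refl->C->L'->E->R'->B->plug->B
Char 9 ('A'): step: R->6, L=3; A->plug->A->R->D->L->H->refl->B->L'->A->R'->D->plug->D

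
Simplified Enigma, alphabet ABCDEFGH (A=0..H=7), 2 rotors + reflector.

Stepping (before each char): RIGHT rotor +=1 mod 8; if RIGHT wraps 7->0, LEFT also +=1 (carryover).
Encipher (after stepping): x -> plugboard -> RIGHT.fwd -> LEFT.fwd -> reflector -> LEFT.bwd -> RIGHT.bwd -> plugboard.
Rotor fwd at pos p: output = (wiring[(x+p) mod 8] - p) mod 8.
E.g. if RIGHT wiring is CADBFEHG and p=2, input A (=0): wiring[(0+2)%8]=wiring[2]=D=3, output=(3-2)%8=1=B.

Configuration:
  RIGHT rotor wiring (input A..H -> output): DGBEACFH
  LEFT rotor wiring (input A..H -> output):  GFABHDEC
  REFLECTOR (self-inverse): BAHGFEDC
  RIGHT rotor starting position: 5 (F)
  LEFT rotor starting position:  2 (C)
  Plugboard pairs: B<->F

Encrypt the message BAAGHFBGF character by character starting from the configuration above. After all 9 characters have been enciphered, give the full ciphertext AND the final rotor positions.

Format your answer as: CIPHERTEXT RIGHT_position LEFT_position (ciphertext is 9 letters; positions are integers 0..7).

Answer: GCBBCBDEA 6 3

Derivation:
Char 1 ('B'): step: R->6, L=2; B->plug->F->R->G->L->E->refl->F->L'->C->R'->G->plug->G
Char 2 ('A'): step: R->7, L=2; A->plug->A->R->A->L->G->refl->D->L'->H->R'->C->plug->C
Char 3 ('A'): step: R->0, L->3 (L advanced); A->plug->A->R->D->L->B->refl->A->L'->C->R'->F->plug->B
Char 4 ('G'): step: R->1, L=3; G->plug->G->R->G->L->C->refl->H->L'->E->R'->F->plug->B
Char 5 ('H'): step: R->2, L=3; H->plug->H->R->E->L->H->refl->C->L'->G->R'->C->plug->C
Char 6 ('F'): step: R->3, L=3; F->plug->B->R->F->L->D->refl->G->L'->A->R'->F->plug->B
Char 7 ('B'): step: R->4, L=3; B->plug->F->R->C->L->A->refl->B->L'->D->R'->D->plug->D
Char 8 ('G'): step: R->5, L=3; G->plug->G->R->H->L->F->refl->E->L'->B->R'->E->plug->E
Char 9 ('F'): step: R->6, L=3; F->plug->B->R->B->L->E->refl->F->L'->H->R'->A->plug->A
Final: ciphertext=GCBBCBDEA, RIGHT=6, LEFT=3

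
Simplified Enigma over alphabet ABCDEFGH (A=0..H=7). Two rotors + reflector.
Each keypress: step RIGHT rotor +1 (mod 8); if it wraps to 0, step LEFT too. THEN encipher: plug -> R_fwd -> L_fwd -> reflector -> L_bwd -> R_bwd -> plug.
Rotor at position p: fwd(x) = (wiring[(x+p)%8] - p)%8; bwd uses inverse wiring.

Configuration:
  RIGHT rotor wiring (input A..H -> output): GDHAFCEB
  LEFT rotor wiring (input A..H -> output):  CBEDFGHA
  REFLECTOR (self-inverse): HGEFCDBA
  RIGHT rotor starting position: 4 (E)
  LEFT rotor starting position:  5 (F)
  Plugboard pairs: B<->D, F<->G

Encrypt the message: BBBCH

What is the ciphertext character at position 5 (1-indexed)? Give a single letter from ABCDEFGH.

Char 1 ('B'): step: R->5, L=5; B->plug->D->R->B->L->C->refl->E->L'->E->R'->C->plug->C
Char 2 ('B'): step: R->6, L=5; B->plug->D->R->F->L->H->refl->A->L'->H->R'->G->plug->F
Char 3 ('B'): step: R->7, L=5; B->plug->D->R->A->L->B->refl->G->L'->G->R'->F->plug->G
Char 4 ('C'): step: R->0, L->6 (L advanced); C->plug->C->R->H->L->A->refl->H->L'->G->R'->A->plug->A
Char 5 ('H'): step: R->1, L=6; H->plug->H->R->F->L->F->refl->D->L'->D->R'->F->plug->G

G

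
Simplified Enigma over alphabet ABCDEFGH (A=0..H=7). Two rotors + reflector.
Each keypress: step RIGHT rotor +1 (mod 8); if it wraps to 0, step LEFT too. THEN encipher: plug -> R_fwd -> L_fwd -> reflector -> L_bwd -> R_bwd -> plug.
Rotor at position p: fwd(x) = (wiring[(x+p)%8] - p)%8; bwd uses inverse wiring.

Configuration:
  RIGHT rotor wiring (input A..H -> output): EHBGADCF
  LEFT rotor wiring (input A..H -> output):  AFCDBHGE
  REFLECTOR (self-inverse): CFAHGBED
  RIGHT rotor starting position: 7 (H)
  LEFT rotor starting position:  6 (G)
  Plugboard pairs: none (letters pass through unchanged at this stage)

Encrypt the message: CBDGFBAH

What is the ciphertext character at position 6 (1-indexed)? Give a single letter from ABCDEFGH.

Char 1 ('C'): step: R->0, L->7 (L advanced); C->plug->C->R->B->L->B->refl->F->L'->A->R'->E->plug->E
Char 2 ('B'): step: R->1, L=7; B->plug->B->R->A->L->F->refl->B->L'->B->R'->F->plug->F
Char 3 ('D'): step: R->2, L=7; D->plug->D->R->B->L->B->refl->F->L'->A->R'->E->plug->E
Char 4 ('G'): step: R->3, L=7; G->plug->G->R->E->L->E->refl->G->L'->C->R'->E->plug->E
Char 5 ('F'): step: R->4, L=7; F->plug->F->R->D->L->D->refl->H->L'->H->R'->B->plug->B
Char 6 ('B'): step: R->5, L=7; B->plug->B->R->F->L->C->refl->A->L'->G->R'->A->plug->A

A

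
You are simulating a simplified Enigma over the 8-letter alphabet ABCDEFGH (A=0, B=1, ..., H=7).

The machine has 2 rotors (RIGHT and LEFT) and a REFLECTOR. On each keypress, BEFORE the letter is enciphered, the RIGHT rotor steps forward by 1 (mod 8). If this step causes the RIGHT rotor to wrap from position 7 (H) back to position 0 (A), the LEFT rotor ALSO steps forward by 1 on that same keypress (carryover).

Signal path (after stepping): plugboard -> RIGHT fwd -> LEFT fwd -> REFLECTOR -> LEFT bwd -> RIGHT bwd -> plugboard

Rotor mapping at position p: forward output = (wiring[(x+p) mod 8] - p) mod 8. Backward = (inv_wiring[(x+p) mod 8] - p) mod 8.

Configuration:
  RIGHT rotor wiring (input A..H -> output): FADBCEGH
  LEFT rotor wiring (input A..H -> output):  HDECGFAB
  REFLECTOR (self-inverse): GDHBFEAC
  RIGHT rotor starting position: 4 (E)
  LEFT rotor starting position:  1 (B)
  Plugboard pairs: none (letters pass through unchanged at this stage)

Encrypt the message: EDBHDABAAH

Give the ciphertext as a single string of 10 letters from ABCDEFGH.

Char 1 ('E'): step: R->5, L=1; E->plug->E->R->D->L->F->refl->E->L'->E->R'->G->plug->G
Char 2 ('D'): step: R->6, L=1; D->plug->D->R->C->L->B->refl->D->L'->B->R'->B->plug->B
Char 3 ('B'): step: R->7, L=1; B->plug->B->R->G->L->A->refl->G->L'->H->R'->H->plug->H
Char 4 ('H'): step: R->0, L->2 (L advanced); H->plug->H->R->H->L->B->refl->D->L'->D->R'->C->plug->C
Char 5 ('D'): step: R->1, L=2; D->plug->D->R->B->L->A->refl->G->L'->E->R'->H->plug->H
Char 6 ('A'): step: R->2, L=2; A->plug->A->R->B->L->A->refl->G->L'->E->R'->E->plug->E
Char 7 ('B'): step: R->3, L=2; B->plug->B->R->H->L->B->refl->D->L'->D->R'->D->plug->D
Char 8 ('A'): step: R->4, L=2; A->plug->A->R->G->L->F->refl->E->L'->C->R'->C->plug->C
Char 9 ('A'): step: R->5, L=2; A->plug->A->R->H->L->B->refl->D->L'->D->R'->E->plug->E
Char 10 ('H'): step: R->6, L=2; H->plug->H->R->G->L->F->refl->E->L'->C->R'->D->plug->D

Answer: GBHCHEDCED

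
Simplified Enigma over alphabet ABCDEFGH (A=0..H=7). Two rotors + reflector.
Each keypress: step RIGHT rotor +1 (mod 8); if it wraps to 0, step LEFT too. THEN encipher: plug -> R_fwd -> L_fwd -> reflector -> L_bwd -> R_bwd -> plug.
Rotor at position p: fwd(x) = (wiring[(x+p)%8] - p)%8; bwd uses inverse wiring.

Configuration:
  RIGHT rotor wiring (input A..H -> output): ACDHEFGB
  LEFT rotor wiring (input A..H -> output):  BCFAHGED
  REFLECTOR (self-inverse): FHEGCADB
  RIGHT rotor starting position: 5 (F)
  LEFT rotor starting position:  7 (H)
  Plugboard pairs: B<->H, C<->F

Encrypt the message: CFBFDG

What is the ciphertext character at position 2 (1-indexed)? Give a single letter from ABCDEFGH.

Char 1 ('C'): step: R->6, L=7; C->plug->F->R->B->L->C->refl->E->L'->A->R'->A->plug->A
Char 2 ('F'): step: R->7, L=7; F->plug->C->R->D->L->G->refl->D->L'->C->R'->A->plug->A

A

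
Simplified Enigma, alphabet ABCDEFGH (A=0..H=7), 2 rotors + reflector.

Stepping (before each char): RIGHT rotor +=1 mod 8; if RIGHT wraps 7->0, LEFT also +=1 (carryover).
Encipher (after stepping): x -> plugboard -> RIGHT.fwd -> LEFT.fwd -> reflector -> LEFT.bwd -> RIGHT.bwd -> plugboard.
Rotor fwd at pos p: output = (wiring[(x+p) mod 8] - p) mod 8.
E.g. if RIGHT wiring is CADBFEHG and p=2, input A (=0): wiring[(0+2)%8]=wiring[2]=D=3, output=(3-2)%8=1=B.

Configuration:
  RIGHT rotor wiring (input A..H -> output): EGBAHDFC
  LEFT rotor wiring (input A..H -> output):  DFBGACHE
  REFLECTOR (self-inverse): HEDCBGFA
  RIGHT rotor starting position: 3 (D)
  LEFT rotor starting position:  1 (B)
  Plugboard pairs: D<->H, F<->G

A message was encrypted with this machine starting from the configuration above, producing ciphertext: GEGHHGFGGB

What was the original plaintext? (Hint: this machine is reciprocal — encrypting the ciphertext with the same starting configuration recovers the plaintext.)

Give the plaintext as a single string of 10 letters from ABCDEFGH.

Char 1 ('G'): step: R->4, L=1; G->plug->F->R->C->L->F->refl->G->L'->F->R'->G->plug->F
Char 2 ('E'): step: R->5, L=1; E->plug->E->R->B->L->A->refl->H->L'->D->R'->G->plug->F
Char 3 ('G'): step: R->6, L=1; G->plug->F->R->C->L->F->refl->G->L'->F->R'->H->plug->D
Char 4 ('H'): step: R->7, L=1; H->plug->D->R->C->L->F->refl->G->L'->F->R'->B->plug->B
Char 5 ('H'): step: R->0, L->2 (L advanced); H->plug->D->R->A->L->H->refl->A->L'->D->R'->F->plug->G
Char 6 ('G'): step: R->1, L=2; G->plug->F->R->E->L->F->refl->G->L'->C->R'->E->plug->E
Char 7 ('F'): step: R->2, L=2; F->plug->G->R->C->L->G->refl->F->L'->E->R'->H->plug->D
Char 8 ('G'): step: R->3, L=2; G->plug->F->R->B->L->E->refl->B->L'->G->R'->H->plug->D
Char 9 ('G'): step: R->4, L=2; G->plug->F->R->C->L->G->refl->F->L'->E->R'->H->plug->D
Char 10 ('B'): step: R->5, L=2; B->plug->B->R->A->L->H->refl->A->L'->D->R'->G->plug->F

Answer: FFDBGEDDDF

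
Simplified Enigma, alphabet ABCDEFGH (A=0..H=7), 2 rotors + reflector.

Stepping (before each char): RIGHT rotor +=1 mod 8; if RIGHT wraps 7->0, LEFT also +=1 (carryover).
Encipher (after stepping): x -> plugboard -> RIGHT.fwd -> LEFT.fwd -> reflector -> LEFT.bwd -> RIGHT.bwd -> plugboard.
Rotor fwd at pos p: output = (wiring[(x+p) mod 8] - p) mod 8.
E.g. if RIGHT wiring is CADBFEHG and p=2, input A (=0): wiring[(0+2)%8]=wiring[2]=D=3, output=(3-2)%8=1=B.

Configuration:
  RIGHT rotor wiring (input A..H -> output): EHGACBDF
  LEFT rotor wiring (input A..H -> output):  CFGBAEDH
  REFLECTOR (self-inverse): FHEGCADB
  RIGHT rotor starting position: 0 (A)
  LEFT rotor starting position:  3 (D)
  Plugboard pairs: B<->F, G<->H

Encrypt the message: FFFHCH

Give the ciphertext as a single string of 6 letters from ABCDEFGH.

Answer: BADFDC

Derivation:
Char 1 ('F'): step: R->1, L=3; F->plug->B->R->F->L->H->refl->B->L'->C->R'->F->plug->B
Char 2 ('F'): step: R->2, L=3; F->plug->B->R->G->L->C->refl->E->L'->E->R'->A->plug->A
Char 3 ('F'): step: R->3, L=3; F->plug->B->R->H->L->D->refl->G->L'->A->R'->D->plug->D
Char 4 ('H'): step: R->4, L=3; H->plug->G->R->C->L->B->refl->H->L'->F->R'->B->plug->F
Char 5 ('C'): step: R->5, L=3; C->plug->C->R->A->L->G->refl->D->L'->H->R'->D->plug->D
Char 6 ('H'): step: R->6, L=3; H->plug->G->R->E->L->E->refl->C->L'->G->R'->C->plug->C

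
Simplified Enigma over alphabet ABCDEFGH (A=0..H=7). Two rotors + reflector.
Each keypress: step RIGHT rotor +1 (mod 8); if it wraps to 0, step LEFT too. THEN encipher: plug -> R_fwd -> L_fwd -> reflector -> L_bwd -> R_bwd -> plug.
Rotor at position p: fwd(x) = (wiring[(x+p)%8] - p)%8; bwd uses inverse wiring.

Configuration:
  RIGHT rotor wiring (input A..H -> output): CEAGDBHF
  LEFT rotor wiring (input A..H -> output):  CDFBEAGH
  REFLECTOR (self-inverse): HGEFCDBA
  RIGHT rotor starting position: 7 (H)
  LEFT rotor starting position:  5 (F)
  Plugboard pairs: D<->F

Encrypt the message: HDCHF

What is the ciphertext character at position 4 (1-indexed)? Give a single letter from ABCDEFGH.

Char 1 ('H'): step: R->0, L->6 (L advanced); H->plug->H->R->F->L->D->refl->F->L'->D->R'->E->plug->E
Char 2 ('D'): step: R->1, L=6; D->plug->F->R->G->L->G->refl->B->L'->B->R'->H->plug->H
Char 3 ('C'): step: R->2, L=6; C->plug->C->R->B->L->B->refl->G->L'->G->R'->A->plug->A
Char 4 ('H'): step: R->3, L=6; H->plug->H->R->F->L->D->refl->F->L'->D->R'->A->plug->A

A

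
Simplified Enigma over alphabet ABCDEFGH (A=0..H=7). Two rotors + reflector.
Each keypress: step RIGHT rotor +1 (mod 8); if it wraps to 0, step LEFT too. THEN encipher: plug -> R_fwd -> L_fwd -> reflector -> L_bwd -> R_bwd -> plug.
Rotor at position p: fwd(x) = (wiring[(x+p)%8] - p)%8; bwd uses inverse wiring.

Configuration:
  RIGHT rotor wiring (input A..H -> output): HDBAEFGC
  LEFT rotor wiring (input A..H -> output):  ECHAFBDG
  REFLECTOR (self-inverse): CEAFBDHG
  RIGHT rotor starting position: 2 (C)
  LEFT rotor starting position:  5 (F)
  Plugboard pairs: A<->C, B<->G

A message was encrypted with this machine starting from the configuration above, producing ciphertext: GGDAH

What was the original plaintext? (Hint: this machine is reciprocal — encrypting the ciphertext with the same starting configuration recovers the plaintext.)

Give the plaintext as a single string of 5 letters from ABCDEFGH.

Answer: DECEF

Derivation:
Char 1 ('G'): step: R->3, L=5; G->plug->B->R->B->L->G->refl->H->L'->D->R'->D->plug->D
Char 2 ('G'): step: R->4, L=5; G->plug->B->R->B->L->G->refl->H->L'->D->R'->E->plug->E
Char 3 ('D'): step: R->5, L=5; D->plug->D->R->C->L->B->refl->E->L'->A->R'->A->plug->C
Char 4 ('A'): step: R->6, L=5; A->plug->C->R->B->L->G->refl->H->L'->D->R'->E->plug->E
Char 5 ('H'): step: R->7, L=5; H->plug->H->R->H->L->A->refl->C->L'->F->R'->F->plug->F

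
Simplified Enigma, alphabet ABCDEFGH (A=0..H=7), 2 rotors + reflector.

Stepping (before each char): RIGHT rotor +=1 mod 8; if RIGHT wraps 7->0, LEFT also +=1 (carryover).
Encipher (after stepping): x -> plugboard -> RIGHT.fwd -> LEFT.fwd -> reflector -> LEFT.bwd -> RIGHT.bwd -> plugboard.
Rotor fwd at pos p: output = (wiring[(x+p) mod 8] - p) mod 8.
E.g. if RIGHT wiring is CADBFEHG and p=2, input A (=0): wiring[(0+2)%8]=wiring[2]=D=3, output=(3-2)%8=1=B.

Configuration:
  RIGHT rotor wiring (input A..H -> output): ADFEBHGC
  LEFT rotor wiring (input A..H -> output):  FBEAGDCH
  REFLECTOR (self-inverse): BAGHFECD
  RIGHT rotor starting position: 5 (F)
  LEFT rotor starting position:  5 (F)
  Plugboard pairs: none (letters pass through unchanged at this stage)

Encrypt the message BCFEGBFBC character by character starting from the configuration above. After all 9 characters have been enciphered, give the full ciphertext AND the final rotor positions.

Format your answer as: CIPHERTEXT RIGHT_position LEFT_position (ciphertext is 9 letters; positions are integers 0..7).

Answer: HBAGHAHEG 6 6

Derivation:
Char 1 ('B'): step: R->6, L=5; B->plug->B->R->E->L->E->refl->F->L'->B->R'->H->plug->H
Char 2 ('C'): step: R->7, L=5; C->plug->C->R->E->L->E->refl->F->L'->B->R'->B->plug->B
Char 3 ('F'): step: R->0, L->6 (L advanced); F->plug->F->R->H->L->F->refl->E->L'->A->R'->A->plug->A
Char 4 ('E'): step: R->1, L=6; E->plug->E->R->G->L->A->refl->B->L'->B->R'->G->plug->G
Char 5 ('G'): step: R->2, L=6; G->plug->G->R->G->L->A->refl->B->L'->B->R'->H->plug->H
Char 6 ('B'): step: R->3, L=6; B->plug->B->R->G->L->A->refl->B->L'->B->R'->A->plug->A
Char 7 ('F'): step: R->4, L=6; F->plug->F->R->H->L->F->refl->E->L'->A->R'->H->plug->H
Char 8 ('B'): step: R->5, L=6; B->plug->B->R->B->L->B->refl->A->L'->G->R'->E->plug->E
Char 9 ('C'): step: R->6, L=6; C->plug->C->R->C->L->H->refl->D->L'->D->R'->G->plug->G
Final: ciphertext=HBAGHAHEG, RIGHT=6, LEFT=6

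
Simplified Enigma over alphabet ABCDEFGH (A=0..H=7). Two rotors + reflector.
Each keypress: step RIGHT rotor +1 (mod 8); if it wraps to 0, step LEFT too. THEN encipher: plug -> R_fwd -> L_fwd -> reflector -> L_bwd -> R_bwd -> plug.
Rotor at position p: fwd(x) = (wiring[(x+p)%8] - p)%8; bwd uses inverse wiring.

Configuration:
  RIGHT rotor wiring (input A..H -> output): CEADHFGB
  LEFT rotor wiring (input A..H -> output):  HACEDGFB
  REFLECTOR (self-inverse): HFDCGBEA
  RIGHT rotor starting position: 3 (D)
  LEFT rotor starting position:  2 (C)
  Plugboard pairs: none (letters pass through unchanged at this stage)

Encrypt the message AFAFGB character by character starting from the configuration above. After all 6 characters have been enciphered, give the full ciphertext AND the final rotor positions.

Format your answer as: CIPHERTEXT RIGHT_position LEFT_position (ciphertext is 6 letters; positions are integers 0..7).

Answer: HEFCCH 1 3

Derivation:
Char 1 ('A'): step: R->4, L=2; A->plug->A->R->D->L->E->refl->G->L'->H->R'->H->plug->H
Char 2 ('F'): step: R->5, L=2; F->plug->F->R->D->L->E->refl->G->L'->H->R'->E->plug->E
Char 3 ('A'): step: R->6, L=2; A->plug->A->R->A->L->A->refl->H->L'->F->R'->F->plug->F
Char 4 ('F'): step: R->7, L=2; F->plug->F->R->A->L->A->refl->H->L'->F->R'->C->plug->C
Char 5 ('G'): step: R->0, L->3 (L advanced); G->plug->G->R->G->L->F->refl->B->L'->A->R'->C->plug->C
Char 6 ('B'): step: R->1, L=3; B->plug->B->R->H->L->H->refl->A->L'->B->R'->H->plug->H
Final: ciphertext=HEFCCH, RIGHT=1, LEFT=3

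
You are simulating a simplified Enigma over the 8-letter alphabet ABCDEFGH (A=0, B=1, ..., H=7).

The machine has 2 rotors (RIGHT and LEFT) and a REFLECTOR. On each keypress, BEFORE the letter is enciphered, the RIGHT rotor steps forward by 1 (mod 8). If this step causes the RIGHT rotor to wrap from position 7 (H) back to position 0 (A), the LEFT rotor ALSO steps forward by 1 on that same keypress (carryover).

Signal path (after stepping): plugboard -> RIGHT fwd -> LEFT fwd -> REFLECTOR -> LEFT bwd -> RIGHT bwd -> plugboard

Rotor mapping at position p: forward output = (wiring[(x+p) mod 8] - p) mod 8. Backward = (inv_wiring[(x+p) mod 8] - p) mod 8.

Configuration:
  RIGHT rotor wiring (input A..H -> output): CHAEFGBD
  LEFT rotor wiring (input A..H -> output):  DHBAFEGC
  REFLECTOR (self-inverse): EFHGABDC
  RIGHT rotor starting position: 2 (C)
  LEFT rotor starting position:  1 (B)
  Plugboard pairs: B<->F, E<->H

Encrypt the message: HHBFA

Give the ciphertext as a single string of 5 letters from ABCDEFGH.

Answer: GCABC

Derivation:
Char 1 ('H'): step: R->3, L=1; H->plug->E->R->A->L->G->refl->D->L'->E->R'->G->plug->G
Char 2 ('H'): step: R->4, L=1; H->plug->E->R->G->L->B->refl->F->L'->F->R'->C->plug->C
Char 3 ('B'): step: R->5, L=1; B->plug->F->R->D->L->E->refl->A->L'->B->R'->A->plug->A
Char 4 ('F'): step: R->6, L=1; F->plug->B->R->F->L->F->refl->B->L'->G->R'->F->plug->B
Char 5 ('A'): step: R->7, L=1; A->plug->A->R->E->L->D->refl->G->L'->A->R'->C->plug->C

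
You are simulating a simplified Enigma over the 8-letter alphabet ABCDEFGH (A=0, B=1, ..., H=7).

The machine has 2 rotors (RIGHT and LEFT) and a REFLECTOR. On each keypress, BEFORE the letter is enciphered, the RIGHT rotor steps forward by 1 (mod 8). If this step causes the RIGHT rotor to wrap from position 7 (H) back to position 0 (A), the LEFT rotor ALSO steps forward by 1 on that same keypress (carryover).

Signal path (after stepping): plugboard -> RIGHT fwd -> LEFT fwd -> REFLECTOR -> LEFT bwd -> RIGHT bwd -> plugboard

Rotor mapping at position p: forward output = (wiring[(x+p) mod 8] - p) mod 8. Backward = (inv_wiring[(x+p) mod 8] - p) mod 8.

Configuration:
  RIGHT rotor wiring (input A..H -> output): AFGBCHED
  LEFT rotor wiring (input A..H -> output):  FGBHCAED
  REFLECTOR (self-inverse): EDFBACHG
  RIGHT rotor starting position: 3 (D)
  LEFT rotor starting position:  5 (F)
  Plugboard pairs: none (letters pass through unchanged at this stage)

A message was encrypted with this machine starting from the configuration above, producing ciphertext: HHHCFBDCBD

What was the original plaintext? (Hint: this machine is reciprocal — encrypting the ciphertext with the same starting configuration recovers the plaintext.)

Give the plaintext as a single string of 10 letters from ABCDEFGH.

Answer: BDCDDAAFAC

Derivation:
Char 1 ('H'): step: R->4, L=5; H->plug->H->R->F->L->E->refl->A->L'->D->R'->B->plug->B
Char 2 ('H'): step: R->5, L=5; H->plug->H->R->F->L->E->refl->A->L'->D->R'->D->plug->D
Char 3 ('H'): step: R->6, L=5; H->plug->H->R->B->L->H->refl->G->L'->C->R'->C->plug->C
Char 4 ('C'): step: R->7, L=5; C->plug->C->R->G->L->C->refl->F->L'->H->R'->D->plug->D
Char 5 ('F'): step: R->0, L->6 (L advanced); F->plug->F->R->H->L->C->refl->F->L'->B->R'->D->plug->D
Char 6 ('B'): step: R->1, L=6; B->plug->B->R->F->L->B->refl->D->L'->E->R'->A->plug->A
Char 7 ('D'): step: R->2, L=6; D->plug->D->R->F->L->B->refl->D->L'->E->R'->A->plug->A
Char 8 ('C'): step: R->3, L=6; C->plug->C->R->E->L->D->refl->B->L'->F->R'->F->plug->F
Char 9 ('B'): step: R->4, L=6; B->plug->B->R->D->L->A->refl->E->L'->G->R'->A->plug->A
Char 10 ('D'): step: R->5, L=6; D->plug->D->R->D->L->A->refl->E->L'->G->R'->C->plug->C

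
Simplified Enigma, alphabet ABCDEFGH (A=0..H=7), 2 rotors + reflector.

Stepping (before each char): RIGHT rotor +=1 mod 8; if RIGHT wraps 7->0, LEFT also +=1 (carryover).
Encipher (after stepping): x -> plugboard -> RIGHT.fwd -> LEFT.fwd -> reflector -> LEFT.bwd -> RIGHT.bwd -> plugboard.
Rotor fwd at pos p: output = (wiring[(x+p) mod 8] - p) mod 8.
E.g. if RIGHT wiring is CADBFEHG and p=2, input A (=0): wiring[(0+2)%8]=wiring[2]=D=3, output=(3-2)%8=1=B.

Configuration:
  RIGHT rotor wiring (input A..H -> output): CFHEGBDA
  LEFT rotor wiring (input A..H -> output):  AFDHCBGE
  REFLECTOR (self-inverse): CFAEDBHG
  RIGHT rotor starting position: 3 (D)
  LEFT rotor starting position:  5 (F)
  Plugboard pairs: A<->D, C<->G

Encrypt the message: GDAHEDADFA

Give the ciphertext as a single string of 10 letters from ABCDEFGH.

Answer: FBEGGAFBCD

Derivation:
Char 1 ('G'): step: R->4, L=5; G->plug->C->R->H->L->F->refl->B->L'->B->R'->F->plug->F
Char 2 ('D'): step: R->5, L=5; D->plug->A->R->E->L->A->refl->C->L'->G->R'->B->plug->B
Char 3 ('A'): step: R->6, L=5; A->plug->D->R->H->L->F->refl->B->L'->B->R'->E->plug->E
Char 4 ('H'): step: R->7, L=5; H->plug->H->R->E->L->A->refl->C->L'->G->R'->C->plug->G
Char 5 ('E'): step: R->0, L->6 (L advanced); E->plug->E->R->G->L->E->refl->D->L'->H->R'->C->plug->G
Char 6 ('D'): step: R->1, L=6; D->plug->A->R->E->L->F->refl->B->L'->F->R'->D->plug->A
Char 7 ('A'): step: R->2, L=6; A->plug->D->R->H->L->D->refl->E->L'->G->R'->F->plug->F
Char 8 ('D'): step: R->3, L=6; D->plug->A->R->B->L->G->refl->H->L'->D->R'->B->plug->B
Char 9 ('F'): step: R->4, L=6; F->plug->F->R->B->L->G->refl->H->L'->D->R'->G->plug->C
Char 10 ('A'): step: R->5, L=6; A->plug->D->R->F->L->B->refl->F->L'->E->R'->A->plug->D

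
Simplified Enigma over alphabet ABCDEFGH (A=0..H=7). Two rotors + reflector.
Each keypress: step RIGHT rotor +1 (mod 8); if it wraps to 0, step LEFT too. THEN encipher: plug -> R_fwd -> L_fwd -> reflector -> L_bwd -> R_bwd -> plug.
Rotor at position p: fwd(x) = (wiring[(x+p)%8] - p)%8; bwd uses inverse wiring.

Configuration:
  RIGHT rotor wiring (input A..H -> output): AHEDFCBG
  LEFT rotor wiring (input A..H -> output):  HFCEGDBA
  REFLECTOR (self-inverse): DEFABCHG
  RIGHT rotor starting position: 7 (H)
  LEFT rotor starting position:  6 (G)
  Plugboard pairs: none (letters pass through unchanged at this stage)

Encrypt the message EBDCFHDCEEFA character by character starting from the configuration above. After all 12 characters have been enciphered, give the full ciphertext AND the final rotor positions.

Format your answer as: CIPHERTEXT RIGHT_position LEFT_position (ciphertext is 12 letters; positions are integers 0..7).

Answer: FEGGAGAFBCDG 3 0

Derivation:
Char 1 ('E'): step: R->0, L->7 (L advanced); E->plug->E->R->F->L->H->refl->G->L'->C->R'->F->plug->F
Char 2 ('B'): step: R->1, L=7; B->plug->B->R->D->L->D->refl->A->L'->B->R'->E->plug->E
Char 3 ('D'): step: R->2, L=7; D->plug->D->R->A->L->B->refl->E->L'->G->R'->G->plug->G
Char 4 ('C'): step: R->3, L=7; C->plug->C->R->H->L->C->refl->F->L'->E->R'->G->plug->G
Char 5 ('F'): step: R->4, L=7; F->plug->F->R->D->L->D->refl->A->L'->B->R'->A->plug->A
Char 6 ('H'): step: R->5, L=7; H->plug->H->R->A->L->B->refl->E->L'->G->R'->G->plug->G
Char 7 ('D'): step: R->6, L=7; D->plug->D->R->B->L->A->refl->D->L'->D->R'->A->plug->A
Char 8 ('C'): step: R->7, L=7; C->plug->C->R->A->L->B->refl->E->L'->G->R'->F->plug->F
Char 9 ('E'): step: R->0, L->0 (L advanced); E->plug->E->R->F->L->D->refl->A->L'->H->R'->B->plug->B
Char 10 ('E'): step: R->1, L=0; E->plug->E->R->B->L->F->refl->C->L'->C->R'->C->plug->C
Char 11 ('F'): step: R->2, L=0; F->plug->F->R->E->L->G->refl->H->L'->A->R'->D->plug->D
Char 12 ('A'): step: R->3, L=0; A->plug->A->R->A->L->H->refl->G->L'->E->R'->G->plug->G
Final: ciphertext=FEGGAGAFBCDG, RIGHT=3, LEFT=0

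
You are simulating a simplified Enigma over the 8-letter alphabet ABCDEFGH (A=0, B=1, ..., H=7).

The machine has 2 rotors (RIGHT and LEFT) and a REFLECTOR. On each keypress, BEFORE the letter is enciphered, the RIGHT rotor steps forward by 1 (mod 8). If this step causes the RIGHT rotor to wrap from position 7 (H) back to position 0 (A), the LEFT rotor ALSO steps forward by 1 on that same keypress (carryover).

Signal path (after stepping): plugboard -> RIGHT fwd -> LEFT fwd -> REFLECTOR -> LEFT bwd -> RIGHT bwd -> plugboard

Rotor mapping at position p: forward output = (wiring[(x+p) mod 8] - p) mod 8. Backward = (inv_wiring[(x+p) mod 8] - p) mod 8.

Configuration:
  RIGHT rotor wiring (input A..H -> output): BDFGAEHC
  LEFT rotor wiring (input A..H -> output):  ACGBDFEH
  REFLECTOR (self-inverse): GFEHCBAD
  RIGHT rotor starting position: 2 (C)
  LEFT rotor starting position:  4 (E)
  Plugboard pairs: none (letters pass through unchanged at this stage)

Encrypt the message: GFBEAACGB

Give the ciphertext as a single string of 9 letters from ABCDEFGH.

Char 1 ('G'): step: R->3, L=4; G->plug->G->R->A->L->H->refl->D->L'->D->R'->A->plug->A
Char 2 ('F'): step: R->4, L=4; F->plug->F->R->H->L->F->refl->B->L'->B->R'->G->plug->G
Char 3 ('B'): step: R->5, L=4; B->plug->B->R->C->L->A->refl->G->L'->F->R'->C->plug->C
Char 4 ('E'): step: R->6, L=4; E->plug->E->R->H->L->F->refl->B->L'->B->R'->A->plug->A
Char 5 ('A'): step: R->7, L=4; A->plug->A->R->D->L->D->refl->H->L'->A->R'->H->plug->H
Char 6 ('A'): step: R->0, L->5 (L advanced); A->plug->A->R->B->L->H->refl->D->L'->D->R'->B->plug->B
Char 7 ('C'): step: R->1, L=5; C->plug->C->R->F->L->B->refl->F->L'->E->R'->B->plug->B
Char 8 ('G'): step: R->2, L=5; G->plug->G->R->H->L->G->refl->A->L'->A->R'->F->plug->F
Char 9 ('B'): step: R->3, L=5; B->plug->B->R->F->L->B->refl->F->L'->E->R'->D->plug->D

Answer: AGCAHBBFD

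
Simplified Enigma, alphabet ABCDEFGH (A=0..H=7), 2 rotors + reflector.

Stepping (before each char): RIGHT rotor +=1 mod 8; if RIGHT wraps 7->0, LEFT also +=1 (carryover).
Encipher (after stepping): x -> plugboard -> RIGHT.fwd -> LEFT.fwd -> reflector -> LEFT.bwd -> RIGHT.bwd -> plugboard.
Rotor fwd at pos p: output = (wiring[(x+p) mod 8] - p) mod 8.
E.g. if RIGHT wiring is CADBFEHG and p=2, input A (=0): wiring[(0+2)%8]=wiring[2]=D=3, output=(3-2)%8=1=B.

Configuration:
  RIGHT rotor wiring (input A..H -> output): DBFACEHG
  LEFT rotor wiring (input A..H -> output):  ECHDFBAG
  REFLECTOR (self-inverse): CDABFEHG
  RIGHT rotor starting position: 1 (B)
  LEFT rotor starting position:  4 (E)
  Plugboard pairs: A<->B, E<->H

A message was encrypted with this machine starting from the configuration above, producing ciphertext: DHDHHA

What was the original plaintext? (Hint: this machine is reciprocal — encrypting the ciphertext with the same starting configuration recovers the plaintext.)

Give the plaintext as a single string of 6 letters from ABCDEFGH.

Answer: GDGGCF

Derivation:
Char 1 ('D'): step: R->2, L=4; D->plug->D->R->C->L->E->refl->F->L'->B->R'->G->plug->G
Char 2 ('H'): step: R->3, L=4; H->plug->E->R->D->L->C->refl->A->L'->E->R'->D->plug->D
Char 3 ('D'): step: R->4, L=4; D->plug->D->R->C->L->E->refl->F->L'->B->R'->G->plug->G
Char 4 ('H'): step: R->5, L=4; H->plug->E->R->E->L->A->refl->C->L'->D->R'->G->plug->G
Char 5 ('H'): step: R->6, L=4; H->plug->E->R->H->L->H->refl->G->L'->F->R'->C->plug->C
Char 6 ('A'): step: R->7, L=4; A->plug->B->R->E->L->A->refl->C->L'->D->R'->F->plug->F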